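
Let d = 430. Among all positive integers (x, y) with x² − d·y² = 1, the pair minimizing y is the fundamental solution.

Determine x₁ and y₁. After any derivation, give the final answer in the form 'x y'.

√430 = [20; 1,2,1,3,1,…,2,1,40, …], period ℓ=14 (even) → k=13
i=0: a=20 ⇒ p=20, q=1
…
i=2: a=2 ⇒ p=62, q=3
…
i=8: a=6 ⇒ p=133439, q=6435
…
i=11: a=1 ⇒ p=754371, q=36379
i=12: a=2 ⇒ p=2107880, q=101651
i=13: a=1 ⇒ p=2862251, q=138030
→ (2862251, 138030).  Check: 2862251²=8192480787001, 430·138030²=8192480787000, difference 1.

2862251 138030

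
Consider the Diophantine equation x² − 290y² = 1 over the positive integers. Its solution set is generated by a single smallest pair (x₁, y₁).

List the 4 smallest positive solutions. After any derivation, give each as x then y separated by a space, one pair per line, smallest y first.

579 34
670481 39372
776416419 45592742
899089542721 52796355864

d=290: √d = [17; 34] (ℓ=1, odd), read p_1/q_1
step 0: (17, 1)  from 17·(1,0) + (0,1)
step 1: (579, 34)  from 34·(17,1) + (1,0)
fundamental: x₁=579, y₁=34  (since 335241 − 290·1156 = 1)
(x_2, y_2) = (579·579 + 290·34·34, 579·34 + 34·579) = (670481, 39372)
(x_3, y_3) = (579·670481 + 290·34·39372, 579·39372 + 34·670481) = (776416419, 45592742)
(x_4, y_4) = (579·776416419 + 290·34·45592742, 579·45592742 + 34·776416419) = (899089542721, 52796355864)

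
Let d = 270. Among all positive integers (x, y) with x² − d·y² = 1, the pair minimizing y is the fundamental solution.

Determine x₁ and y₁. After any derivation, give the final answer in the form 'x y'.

d=270: √d = [16; 2,3,6,3,2,32] (ℓ=6, even), read p_5/q_5
k=0  a_k=16  p_k/q_k = 16/1
k=1  a_k=2  p_k/q_k = 33/2
k=2  a_k=3  p_k/q_k = 115/7
k=3  a_k=6  p_k/q_k = 723/44
k=4  a_k=3  p_k/q_k = 2284/139
k=5  a_k=2  p_k/q_k = 5291/322
(x₁, y₁) = (5291, 322);  5291² − 270·322² = 1 ✓

5291 322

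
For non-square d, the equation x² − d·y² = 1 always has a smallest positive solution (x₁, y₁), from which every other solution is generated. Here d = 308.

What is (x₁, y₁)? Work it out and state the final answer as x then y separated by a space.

351 20

[17; 1,1,4,1,1,34] for √308; ℓ=6 ⇒ convergent index 5
step 0: (17, 1)  from 17·(1,0) + (0,1)
step 1: (18, 1)  from 1·(17,1) + (1,0)
step 2: (35, 2)  from 1·(18,1) + (17,1)
…
step 4: (193, 11)  from 1·(158,9) + (35,2)
step 5: (351, 20)  from 1·(193,11) + (158,9)
→ (351, 20).  Check: 351²=123201, 308·20²=123200, difference 1.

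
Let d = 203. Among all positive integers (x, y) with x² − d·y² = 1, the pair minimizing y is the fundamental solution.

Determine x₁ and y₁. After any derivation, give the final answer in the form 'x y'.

57 4

√203 = [14; 4,28, …], period ℓ=2 (even) → k=1
k=0  a_k=14  p_k/q_k = 14/1
k=1  a_k=4  p_k/q_k = 57/4
fundamental: x₁=57, y₁=4  (since 3249 − 203·16 = 1)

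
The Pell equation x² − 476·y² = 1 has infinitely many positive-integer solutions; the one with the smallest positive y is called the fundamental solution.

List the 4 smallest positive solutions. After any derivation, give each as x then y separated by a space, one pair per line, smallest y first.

√476 = [21; 1,4,2,10,2,4,1,42, …], period ℓ=8 (even) → k=7
a_0=21:  p_0=21·1+0=21,  q_0=21·0+1=1
a_1=1:  p_1=1·21+1=22,  q_1=1·1+0=1
…
a_3=2:  p_3=2·109+22=240,  q_3=2·5+1=11
a_4=10:  p_4=10·240+109=2509,  q_4=10·11+5=115
a_5=2:  p_5=2·2509+240=5258,  q_5=2·115+11=241
a_6=4:  p_6=4·5258+2509=23541,  q_6=4·241+115=1079
a_7=1:  p_7=1·23541+5258=28799,  q_7=1·1079+241=1320
→ (28799, 1320).  Check: 28799²=829382401, 476·1320²=829382400, difference 1.
n=2: (28799,1320)∘(28799,1320) = (28799·28799+476·1320·1320, 28799·1320+1320·28799) = (1658764801,76029360)
n=3: (1658764801,76029360)∘(28799,1320) = (28799·1658764801+476·1320·76029360, 28799·76029360+1320·1658764801) = (95541534979199,4379139075960)
n=4: (95541534979199,4379139075960)∘(28799,1320) = (28799·95541534979199+476·1320·4379139075960, 28799·4379139075960+1320·95541534979199) = (5503001330073139201,252229652421114720)

28799 1320
1658764801 76029360
95541534979199 4379139075960
5503001330073139201 252229652421114720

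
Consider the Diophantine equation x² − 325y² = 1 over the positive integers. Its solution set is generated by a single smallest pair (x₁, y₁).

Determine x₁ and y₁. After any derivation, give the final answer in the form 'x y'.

649 36

√325 → a₀=18, period (36); ℓ=1 odd so k=1
step 0: (18, 1)  from 18·(1,0) + (0,1)
step 1: (649, 36)  from 36·(18,1) + (1,0)
(x₁, y₁) = (649, 36);  649² − 325·36² = 1 ✓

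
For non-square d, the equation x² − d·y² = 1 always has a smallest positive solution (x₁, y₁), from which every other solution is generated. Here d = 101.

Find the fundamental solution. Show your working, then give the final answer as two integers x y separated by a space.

201 20

√101 = [10; 20, …], period ℓ=1 (odd) → k=1
k=0  a_k=10  p_k/q_k = 10/1
k=1  a_k=20  p_k/q_k = 201/20
→ (201, 20).  Check: 201²=40401, 101·20²=40400, difference 1.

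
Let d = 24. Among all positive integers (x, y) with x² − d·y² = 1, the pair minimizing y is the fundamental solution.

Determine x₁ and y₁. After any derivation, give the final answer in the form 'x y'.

√24 → a₀=4, period (1,8); ℓ=2 even so k=1
i=0: a=4 ⇒ p=4, q=1
i=1: a=1 ⇒ p=5, q=1
(x₁, y₁) = (5, 1);  5² − 24·1² = 1 ✓

5 1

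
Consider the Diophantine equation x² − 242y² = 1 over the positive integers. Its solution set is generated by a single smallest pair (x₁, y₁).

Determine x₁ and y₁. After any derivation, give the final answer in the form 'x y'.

19601 1260

√242 = [15; 1,1,3,1,14,1,3,1,1,30, …], period ℓ=10 (even) → k=9
a_0=15:  p_0=15·1+0=15,  q_0=15·0+1=1
a_1=1:  p_1=1·15+1=16,  q_1=1·1+0=1
…
a_3=3:  p_3=3·31+16=109,  q_3=3·2+1=7
a_4=1:  p_4=1·109+31=140,  q_4=1·7+2=9
…
a_6=1:  p_6=1·2069+140=2209,  q_6=1·133+9=142
a_7=3:  p_7=3·2209+2069=8696,  q_7=3·142+133=559
a_8=1:  p_8=1·8696+2209=10905,  q_8=1·559+142=701
a_9=1:  p_9=1·10905+8696=19601,  q_9=1·701+559=1260
(x₁, y₁) = (19601, 1260);  19601² − 242·1260² = 1 ✓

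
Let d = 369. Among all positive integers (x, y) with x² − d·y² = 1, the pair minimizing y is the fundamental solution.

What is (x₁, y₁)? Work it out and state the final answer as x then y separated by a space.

8396801 437120

[19; 4,1,3,2,7,4,7,2,3,1,4,38] for √369; ℓ=12 ⇒ convergent index 11
a_0=19:  p_0=19·1+0=19,  q_0=19·0+1=1
…
a_2=1:  p_2=1·77+19=96,  q_2=1·4+1=5
a_3=3:  p_3=3·96+77=365,  q_3=3·5+4=19
a_4=2:  p_4=2·365+96=826,  q_4=2·19+5=43
a_5=7:  p_5=7·826+365=6147,  q_5=7·43+19=320
a_6=4:  p_6=4·6147+826=25414,  q_6=4·320+43=1323
a_7=7:  p_7=7·25414+6147=184045,  q_7=7·1323+320=9581
a_8=2:  p_8=2·184045+25414=393504,  q_8=2·9581+1323=20485
a_9=3:  p_9=3·393504+184045=1364557,  q_9=3·20485+9581=71036
a_10=1:  p_10=1·1364557+393504=1758061,  q_10=1·71036+20485=91521
a_11=4:  p_11=4·1758061+1364557=8396801,  q_11=4·91521+71036=437120
→ (8396801, 437120).  Check: 8396801²=70506267033601, 369·437120²=70506267033600, difference 1.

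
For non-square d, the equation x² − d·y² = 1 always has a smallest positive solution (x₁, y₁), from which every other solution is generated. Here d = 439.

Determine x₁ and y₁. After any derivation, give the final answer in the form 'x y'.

√439 → a₀=20, period (1,19,1,40); ℓ=4 even so k=3
i=0: a=20 ⇒ p=20, q=1
…
i=2: a=19 ⇒ p=419, q=20
i=3: a=1 ⇒ p=440, q=21
(x₁, y₁) = (440, 21);  440² − 439·21² = 1 ✓

440 21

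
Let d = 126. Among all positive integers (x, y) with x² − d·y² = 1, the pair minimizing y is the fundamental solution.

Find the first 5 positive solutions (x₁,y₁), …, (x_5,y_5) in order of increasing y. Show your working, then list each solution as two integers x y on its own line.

√126 → a₀=11, period (4,2,4,22); ℓ=4 even so k=3
k=0  a_k=11  p_k/q_k = 11/1
k=1  a_k=4  p_k/q_k = 45/4
k=2  a_k=2  p_k/q_k = 101/9
k=3  a_k=4  p_k/q_k = 449/40
fundamental: x₁=449, y₁=40  (since 201601 − 126·1600 = 1)
(x_2, y_2) = (449·449 + 126·40·40, 449·40 + 40·449) = (403201, 35920)
(x_3, y_3) = (449·403201 + 126·40·35920, 449·35920 + 40·403201) = (362074049, 32256120)
(x_4, y_4) = (449·362074049 + 126·40·32256120, 449·32256120 + 40·362074049) = (325142092801, 28965959840)
(x_5, y_5) = (449·325142092801 + 126·40·28965959840, 449·28965959840 + 40·325142092801) = (291977237261249, 26011399680200)

449 40
403201 35920
362074049 32256120
325142092801 28965959840
291977237261249 26011399680200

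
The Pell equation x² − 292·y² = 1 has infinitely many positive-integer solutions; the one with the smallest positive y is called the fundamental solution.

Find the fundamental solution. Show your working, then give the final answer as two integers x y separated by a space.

2281249 133500

[17; 11,2,1,3,8,3,1,2,11,34] for √292; ℓ=10 ⇒ convergent index 9
a_0=17:  p_0=17·1+0=17,  q_0=17·0+1=1
…
a_2=2:  p_2=2·188+17=393,  q_2=2·11+1=23
a_3=1:  p_3=1·393+188=581,  q_3=1·23+11=34
…
a_8=2:  p_8=2·72812+55143=200767,  q_8=2·4261+3227=11749
a_9=11:  p_9=11·200767+72812=2281249,  q_9=11·11749+4261=133500
fundamental: x₁=2281249, y₁=133500  (since 5204097000001 − 292·17822250000 = 1)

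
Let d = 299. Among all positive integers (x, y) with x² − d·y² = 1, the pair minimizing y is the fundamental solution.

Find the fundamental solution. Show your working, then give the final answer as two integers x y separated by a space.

√299 → a₀=17, period (3,2,3,34); ℓ=4 even so k=3
k=0  a_k=17  p_k/q_k = 17/1
…
k=2  a_k=2  p_k/q_k = 121/7
k=3  a_k=3  p_k/q_k = 415/24
→ (415, 24).  Check: 415²=172225, 299·24²=172224, difference 1.

415 24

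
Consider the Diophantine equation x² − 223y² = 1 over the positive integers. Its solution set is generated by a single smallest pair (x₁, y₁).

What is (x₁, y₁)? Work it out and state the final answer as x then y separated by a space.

224 15

d=223: √d = [14; 1,13,1,28] (ℓ=4, even), read p_3/q_3
i=0: a=14 ⇒ p=14, q=1
…
i=2: a=13 ⇒ p=209, q=14
i=3: a=1 ⇒ p=224, q=15
fundamental: x₁=224, y₁=15  (since 50176 − 223·225 = 1)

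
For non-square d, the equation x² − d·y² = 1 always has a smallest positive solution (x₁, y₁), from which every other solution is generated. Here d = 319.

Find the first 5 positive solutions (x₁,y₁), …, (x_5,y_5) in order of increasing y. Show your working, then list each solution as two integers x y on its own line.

12901780 722361
332911854336799 18639485405160
8590311008090840302660 480965080021169647239
221660605515932150288251132801 12410611300231033623224965680
5719632734066677605580897309458268900 320237953322189008993822774252173561

[17; 1,6,5,1,4,…,6,1,34] for √319; ℓ=14 ⇒ convergent index 13
k=0  a_k=17  p_k/q_k = 17/1
k=1  a_k=1  p_k/q_k = 18/1
k=2  a_k=6  p_k/q_k = 125/7
k=3  a_k=5  p_k/q_k = 643/36
…
k=5  a_k=4  p_k/q_k = 3715/208
k=6  a_k=3  p_k/q_k = 11913/667
k=7  a_k=1  p_k/q_k = 15628/875
k=8  a_k=3  p_k/q_k = 58797/3292
k=9  a_k=4  p_k/q_k = 250816/14043
k=10  a_k=1  p_k/q_k = 309613/17335
k=11  a_k=5  p_k/q_k = 1798881/100718
k=12  a_k=6  p_k/q_k = 11102899/621643
k=13  a_k=1  p_k/q_k = 12901780/722361
→ (12901780, 722361).  Check: 12901780²=166455927168400, 319·722361²=166455927168399, difference 1.
(x_2, y_2) = (12901780·12901780 + 319·722361·722361, 12901780·722361 + 722361·12901780) = (332911854336799, 18639485405160)
(x_3, y_3) = (12901780·332911854336799 + 319·722361·18639485405160, 12901780·18639485405160 + 722361·332911854336799) = (8590311008090840302660, 480965080021169647239)
(x_4, y_4) = (12901780·8590311008090840302660 + 319·722361·480965080021169647239, 12901780·480965080021169647239 + 722361·8590311008090840302660) = (221660605515932150288251132801, 12410611300231033623224965680)
(x_5, y_5) = (12901780·221660605515932150288251132801 + 319·722361·12410611300231033623224965680, 12901780·12410611300231033623224965680 + 722361·221660605515932150288251132801) = (5719632734066677605580897309458268900, 320237953322189008993822774252173561)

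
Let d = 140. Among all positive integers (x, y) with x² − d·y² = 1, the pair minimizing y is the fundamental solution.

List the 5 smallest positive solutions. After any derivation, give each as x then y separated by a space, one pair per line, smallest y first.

√140 = [11; 1,4,1,22, …], period ℓ=4 (even) → k=3
k=0  a_k=11  p_k/q_k = 11/1
k=1  a_k=1  p_k/q_k = 12/1
k=2  a_k=4  p_k/q_k = 59/5
k=3  a_k=1  p_k/q_k = 71/6
→ (71, 6).  Check: 71²=5041, 140·6²=5040, difference 1.
(x_2, y_2) = (71·71 + 140·6·6, 71·6 + 6·71) = (10081, 852)
(x_3, y_3) = (71·10081 + 140·6·852, 71·852 + 6·10081) = (1431431, 120978)
(x_4, y_4) = (71·1431431 + 140·6·120978, 71·120978 + 6·1431431) = (203253121, 17178024)
(x_5, y_5) = (71·203253121 + 140·6·17178024, 71·17178024 + 6·203253121) = (28860511751, 2439158430)

71 6
10081 852
1431431 120978
203253121 17178024
28860511751 2439158430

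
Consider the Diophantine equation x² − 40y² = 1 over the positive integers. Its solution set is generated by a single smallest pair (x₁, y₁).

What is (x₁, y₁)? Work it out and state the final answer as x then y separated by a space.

√40 = [6; 3,12, …], period ℓ=2 (even) → k=1
i=0: a=6 ⇒ p=6, q=1
i=1: a=3 ⇒ p=19, q=3
(x₁, y₁) = (19, 3);  19² − 40·3² = 1 ✓

19 3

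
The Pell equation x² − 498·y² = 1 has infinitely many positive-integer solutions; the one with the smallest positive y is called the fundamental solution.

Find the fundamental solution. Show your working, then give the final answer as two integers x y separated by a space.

[22; 3,6,22,6,3,44] for √498; ℓ=6 ⇒ convergent index 5
a_0=22:  p_0=22·1+0=22,  q_0=22·0+1=1
…
a_4=6:  p_4=6·9395+424=56794,  q_4=6·421+19=2545
a_5=3:  p_5=3·56794+9395=179777,  q_5=3·2545+421=8056
fundamental: x₁=179777, y₁=8056  (since 32319769729 − 498·64899136 = 1)

179777 8056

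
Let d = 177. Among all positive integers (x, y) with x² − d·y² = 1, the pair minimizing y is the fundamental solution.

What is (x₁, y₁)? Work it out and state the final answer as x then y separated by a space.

d=177: √d = [13; 3,3,2,8,2,3,3,26] (ℓ=8, even), read p_7/q_7
i=0: a=13 ⇒ p=13, q=1
i=1: a=3 ⇒ p=40, q=3
i=2: a=3 ⇒ p=133, q=10
i=3: a=2 ⇒ p=306, q=23
i=4: a=8 ⇒ p=2581, q=194
i=5: a=2 ⇒ p=5468, q=411
i=6: a=3 ⇒ p=18985, q=1427
i=7: a=3 ⇒ p=62423, q=4692
fundamental: x₁=62423, y₁=4692  (since 3896630929 − 177·22014864 = 1)

62423 4692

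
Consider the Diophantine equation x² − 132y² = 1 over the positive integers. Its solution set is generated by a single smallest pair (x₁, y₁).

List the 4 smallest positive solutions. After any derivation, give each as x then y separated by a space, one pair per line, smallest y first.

23 2
1057 92
48599 4230
2234497 194488

√132 → a₀=11, period (2,22); ℓ=2 even so k=1
k=0  a_k=11  p_k/q_k = 11/1
k=1  a_k=2  p_k/q_k = 23/2
fundamental: x₁=23, y₁=2  (since 529 − 132·4 = 1)
k=2:  x_2 = 23·23+132·2·2 = 1057,  y_2 = 23·2+2·23 = 92
k=3:  x_3 = 23·1057+132·2·92 = 48599,  y_3 = 23·92+2·1057 = 4230
k=4:  x_4 = 23·48599+132·2·4230 = 2234497,  y_4 = 23·4230+2·48599 = 194488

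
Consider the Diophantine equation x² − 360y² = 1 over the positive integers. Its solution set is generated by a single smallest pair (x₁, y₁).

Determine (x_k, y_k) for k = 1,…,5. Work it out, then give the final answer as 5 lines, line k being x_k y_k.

19 1
721 38
27379 1443
1039681 54796
39480499 2080805

√360 → a₀=18, period (1,36); ℓ=2 even so k=1
i=0: a=18 ⇒ p=18, q=1
i=1: a=1 ⇒ p=19, q=1
(x₁, y₁) = (19, 1);  19² − 360·1² = 1 ✓
(x_2, y_2) = (19·19 + 360·1·1, 19·1 + 1·19) = (721, 38)
(x_3, y_3) = (19·721 + 360·1·38, 19·38 + 1·721) = (27379, 1443)
(x_4, y_4) = (19·27379 + 360·1·1443, 19·1443 + 1·27379) = (1039681, 54796)
(x_5, y_5) = (19·1039681 + 360·1·54796, 19·54796 + 1·1039681) = (39480499, 2080805)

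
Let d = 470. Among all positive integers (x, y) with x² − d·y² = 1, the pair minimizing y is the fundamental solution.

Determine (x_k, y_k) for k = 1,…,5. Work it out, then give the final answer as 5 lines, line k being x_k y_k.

[21; 1,2,8,2,1,42] for √470; ℓ=6 ⇒ convergent index 5
i=0: a=21 ⇒ p=21, q=1
…
i=3: a=8 ⇒ p=542, q=25
i=4: a=2 ⇒ p=1149, q=53
i=5: a=1 ⇒ p=1691, q=78
→ (1691, 78).  Check: 1691²=2859481, 470·78²=2859480, difference 1.
(1691+78√470)^2 = 5718961 + 263796√470
(1691+78√470)^3 = 19341524411 + 892157994√470
(1691+78√470)^4 = 65413029839041 + 3017278071912√470
(1691+78√470)^5 = 221226847574112251 + 10204433547048390√470

1691 78
5718961 263796
19341524411 892157994
65413029839041 3017278071912
221226847574112251 10204433547048390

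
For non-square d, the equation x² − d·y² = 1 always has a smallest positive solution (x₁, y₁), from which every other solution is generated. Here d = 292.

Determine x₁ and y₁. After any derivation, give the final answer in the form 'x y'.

[17; 11,2,1,3,8,3,1,2,11,34] for √292; ℓ=10 ⇒ convergent index 9
i=0: a=17 ⇒ p=17, q=1
…
i=4: a=3 ⇒ p=2136, q=125
…
i=8: a=2 ⇒ p=200767, q=11749
i=9: a=11 ⇒ p=2281249, q=133500
(x₁, y₁) = (2281249, 133500);  2281249² − 292·133500² = 1 ✓

2281249 133500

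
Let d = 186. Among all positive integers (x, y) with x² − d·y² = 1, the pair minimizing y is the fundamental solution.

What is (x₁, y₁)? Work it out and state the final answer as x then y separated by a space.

7501 550

[13; 1,1,1,3,4,3,1,1,1,26] for √186; ℓ=10 ⇒ convergent index 9
k=0  a_k=13  p_k/q_k = 13/1
k=1  a_k=1  p_k/q_k = 14/1
…
k=8  a_k=1  p_k/q_k = 4787/351
k=9  a_k=1  p_k/q_k = 7501/550
fundamental: x₁=7501, y₁=550  (since 56265001 − 186·302500 = 1)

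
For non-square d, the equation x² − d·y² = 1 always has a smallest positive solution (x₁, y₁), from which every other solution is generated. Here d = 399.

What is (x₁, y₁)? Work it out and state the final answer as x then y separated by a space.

20 1

d=399: √d = [19; 1,38] (ℓ=2, even), read p_1/q_1
i=0: a=19 ⇒ p=19, q=1
i=1: a=1 ⇒ p=20, q=1
→ (20, 1).  Check: 20²=400, 399·1²=399, difference 1.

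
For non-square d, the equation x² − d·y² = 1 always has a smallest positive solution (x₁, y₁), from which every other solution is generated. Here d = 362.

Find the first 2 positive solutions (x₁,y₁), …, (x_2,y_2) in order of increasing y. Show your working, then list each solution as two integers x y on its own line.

d=362: √d = [19; 38] (ℓ=1, odd), read p_1/q_1
step 0: (19, 1)  from 19·(1,0) + (0,1)
step 1: (723, 38)  from 38·(19,1) + (1,0)
→ (723, 38).  Check: 723²=522729, 362·38²=522728, difference 1.
(x_2, y_2) = (723·723 + 362·38·38, 723·38 + 38·723) = (1045457, 54948)

723 38
1045457 54948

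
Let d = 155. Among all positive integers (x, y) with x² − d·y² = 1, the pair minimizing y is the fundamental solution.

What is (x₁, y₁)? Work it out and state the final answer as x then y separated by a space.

249 20

d=155: √d = [12; 2,4,2,24] (ℓ=4, even), read p_3/q_3
step 0: (12, 1)  from 12·(1,0) + (0,1)
step 1: (25, 2)  from 2·(12,1) + (1,0)
step 2: (112, 9)  from 4·(25,2) + (12,1)
step 3: (249, 20)  from 2·(112,9) + (25,2)
(x₁, y₁) = (249, 20);  249² − 155·20² = 1 ✓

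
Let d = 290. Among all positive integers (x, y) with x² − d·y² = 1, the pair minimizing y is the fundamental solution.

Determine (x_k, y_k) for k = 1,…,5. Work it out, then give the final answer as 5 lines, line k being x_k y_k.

579 34
670481 39372
776416419 45592742
899089542721 52796355864
1041144914054499 61138134497770

[17; 34] for √290; ℓ=1 ⇒ convergent index 1
k=0  a_k=17  p_k/q_k = 17/1
k=1  a_k=34  p_k/q_k = 579/34
(x₁, y₁) = (579, 34);  579² − 290·34² = 1 ✓
n=2: (579,34)∘(579,34) = (579·579+290·34·34, 579·34+34·579) = (670481,39372)
n=3: (670481,39372)∘(579,34) = (579·670481+290·34·39372, 579·39372+34·670481) = (776416419,45592742)
n=4: (776416419,45592742)∘(579,34) = (579·776416419+290·34·45592742, 579·45592742+34·776416419) = (899089542721,52796355864)
n=5: (899089542721,52796355864)∘(579,34) = (579·899089542721+290·34·52796355864, 579·52796355864+34·899089542721) = (1041144914054499,61138134497770)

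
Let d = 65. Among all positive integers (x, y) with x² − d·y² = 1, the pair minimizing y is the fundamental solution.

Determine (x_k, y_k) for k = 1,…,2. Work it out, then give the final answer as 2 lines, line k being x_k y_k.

[8; 16] for √65; ℓ=1 ⇒ convergent index 1
i=0: a=8 ⇒ p=8, q=1
i=1: a=16 ⇒ p=129, q=16
→ (129, 16).  Check: 129²=16641, 65·16²=16640, difference 1.
k=2:  x_2 = 129·129+65·16·16 = 33281,  y_2 = 129·16+16·129 = 4128

129 16
33281 4128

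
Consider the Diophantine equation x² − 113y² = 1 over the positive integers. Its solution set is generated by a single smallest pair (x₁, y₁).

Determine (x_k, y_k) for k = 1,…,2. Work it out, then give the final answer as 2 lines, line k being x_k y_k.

√113 = [10; 1,1,1,2,2,1,1,1,20, …], period ℓ=9 (odd) → k=17
a_0=10:  p_0=10·1+0=10,  q_0=10·0+1=1
a_1=1:  p_1=1·10+1=11,  q_1=1·1+0=1
…
a_3=1:  p_3=1·21+11=32,  q_3=1·2+1=3
…
a_5=2:  p_5=2·85+32=202,  q_5=2·8+3=19
a_6=1:  p_6=1·202+85=287,  q_6=1·19+8=27
a_7=1:  p_7=1·287+202=489,  q_7=1·27+19=46
a_8=1:  p_8=1·489+287=776,  q_8=1·46+27=73
a_9=20:  p_9=20·776+489=16009,  q_9=20·73+46=1506
a_10=1:  p_10=1·16009+776=16785,  q_10=1·1506+73=1579
a_11=1:  p_11=1·16785+16009=32794,  q_11=1·1579+1506=3085
a_12=1:  p_12=1·32794+16785=49579,  q_12=1·3085+1579=4664
a_13=2:  p_13=2·49579+32794=131952,  q_13=2·4664+3085=12413
a_14=2:  p_14=2·131952+49579=313483,  q_14=2·12413+4664=29490
a_15=1:  p_15=1·313483+131952=445435,  q_15=1·29490+12413=41903
a_16=1:  p_16=1·445435+313483=758918,  q_16=1·41903+29490=71393
a_17=1:  p_17=1·758918+445435=1204353,  q_17=1·71393+41903=113296
(x₁, y₁) = (1204353, 113296);  1204353² − 113·113296² = 1 ✓
(x_2, y_2) = (1204353·1204353 + 113·113296·113296, 1204353·113296 + 113296·1204353) = (2900932297217, 272896754976)

1204353 113296
2900932297217 272896754976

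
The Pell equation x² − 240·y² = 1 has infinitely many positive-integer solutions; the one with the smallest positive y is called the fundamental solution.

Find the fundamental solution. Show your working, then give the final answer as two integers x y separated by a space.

31 2

[15; 2,30] for √240; ℓ=2 ⇒ convergent index 1
step 0: (15, 1)  from 15·(1,0) + (0,1)
step 1: (31, 2)  from 2·(15,1) + (1,0)
→ (31, 2).  Check: 31²=961, 240·2²=960, difference 1.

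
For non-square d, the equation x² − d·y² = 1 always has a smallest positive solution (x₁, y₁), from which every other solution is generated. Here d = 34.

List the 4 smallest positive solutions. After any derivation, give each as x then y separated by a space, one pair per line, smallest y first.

35 6
2449 420
171395 29394
11995201 2057160

√34 = [5; 1,4,1,10, …], period ℓ=4 (even) → k=3
step 0: (5, 1)  from 5·(1,0) + (0,1)
step 1: (6, 1)  from 1·(5,1) + (1,0)
step 2: (29, 5)  from 4·(6,1) + (5,1)
step 3: (35, 6)  from 1·(29,5) + (6,1)
→ (35, 6).  Check: 35²=1225, 34·6²=1224, difference 1.
n=2: (35,6)∘(35,6) = (35·35+34·6·6, 35·6+6·35) = (2449,420)
n=3: (2449,420)∘(35,6) = (35·2449+34·6·420, 35·420+6·2449) = (171395,29394)
n=4: (171395,29394)∘(35,6) = (35·171395+34·6·29394, 35·29394+6·171395) = (11995201,2057160)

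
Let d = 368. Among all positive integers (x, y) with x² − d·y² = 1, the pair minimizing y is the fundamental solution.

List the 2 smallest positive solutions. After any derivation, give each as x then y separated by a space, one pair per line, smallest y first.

1151 60
2649601 138120

√368 = [19; 5,2,5,38, …], period ℓ=4 (even) → k=3
k=0  a_k=19  p_k/q_k = 19/1
k=1  a_k=5  p_k/q_k = 96/5
k=2  a_k=2  p_k/q_k = 211/11
k=3  a_k=5  p_k/q_k = 1151/60
fundamental: x₁=1151, y₁=60  (since 1324801 − 368·3600 = 1)
(x_2, y_2) = (1151·1151 + 368·60·60, 1151·60 + 60·1151) = (2649601, 138120)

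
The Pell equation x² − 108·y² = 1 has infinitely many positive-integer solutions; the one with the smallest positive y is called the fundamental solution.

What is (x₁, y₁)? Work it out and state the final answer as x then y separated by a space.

1351 130

[10; 2,1,1,4,1,1,2,20] for √108; ℓ=8 ⇒ convergent index 7
k=0  a_k=10  p_k/q_k = 10/1
k=1  a_k=2  p_k/q_k = 21/2
k=2  a_k=1  p_k/q_k = 31/3
k=3  a_k=1  p_k/q_k = 52/5
…
k=5  a_k=1  p_k/q_k = 291/28
k=6  a_k=1  p_k/q_k = 530/51
k=7  a_k=2  p_k/q_k = 1351/130
fundamental: x₁=1351, y₁=130  (since 1825201 − 108·16900 = 1)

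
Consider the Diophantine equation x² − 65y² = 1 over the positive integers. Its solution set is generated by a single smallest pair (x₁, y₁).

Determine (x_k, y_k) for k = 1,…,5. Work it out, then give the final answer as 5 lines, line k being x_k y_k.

129 16
33281 4128
8586369 1065008
2215249921 274767936
571525893249 70889062480

√65 → a₀=8, period (16); ℓ=1 odd so k=1
a_0=8:  p_0=8·1+0=8,  q_0=8·0+1=1
a_1=16:  p_1=16·8+1=129,  q_1=16·1+0=16
→ (129, 16).  Check: 129²=16641, 65·16²=16640, difference 1.
n=2: (129,16)∘(129,16) = (129·129+65·16·16, 129·16+16·129) = (33281,4128)
n=3: (33281,4128)∘(129,16) = (129·33281+65·16·4128, 129·4128+16·33281) = (8586369,1065008)
n=4: (8586369,1065008)∘(129,16) = (129·8586369+65·16·1065008, 129·1065008+16·8586369) = (2215249921,274767936)
n=5: (2215249921,274767936)∘(129,16) = (129·2215249921+65·16·274767936, 129·274767936+16·2215249921) = (571525893249,70889062480)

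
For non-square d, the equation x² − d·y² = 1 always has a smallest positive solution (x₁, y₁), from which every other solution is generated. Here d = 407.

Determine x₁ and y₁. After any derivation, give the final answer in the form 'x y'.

2663 132

√407 = [20; 5,1,2,1,5,40, …], period ℓ=6 (even) → k=5
k=0  a_k=20  p_k/q_k = 20/1
k=1  a_k=5  p_k/q_k = 101/5
…
k=3  a_k=2  p_k/q_k = 343/17
k=4  a_k=1  p_k/q_k = 464/23
k=5  a_k=5  p_k/q_k = 2663/132
→ (2663, 132).  Check: 2663²=7091569, 407·132²=7091568, difference 1.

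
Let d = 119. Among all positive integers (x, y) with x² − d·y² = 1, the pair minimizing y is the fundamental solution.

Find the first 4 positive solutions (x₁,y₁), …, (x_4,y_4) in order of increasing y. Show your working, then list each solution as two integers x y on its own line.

[10; 1,9,1,20] for √119; ℓ=4 ⇒ convergent index 3
a_0=10:  p_0=10·1+0=10,  q_0=10·0+1=1
a_1=1:  p_1=1·10+1=11,  q_1=1·1+0=1
a_2=9:  p_2=9·11+10=109,  q_2=9·1+1=10
a_3=1:  p_3=1·109+11=120,  q_3=1·10+1=11
(x₁, y₁) = (120, 11);  120² − 119·11² = 1 ✓
(x_2, y_2) = (120·120 + 119·11·11, 120·11 + 11·120) = (28799, 2640)
(x_3, y_3) = (120·28799 + 119·11·2640, 120·2640 + 11·28799) = (6911640, 633589)
(x_4, y_4) = (120·6911640 + 119·11·633589, 120·633589 + 11·6911640) = (1658764801, 152058720)

120 11
28799 2640
6911640 633589
1658764801 152058720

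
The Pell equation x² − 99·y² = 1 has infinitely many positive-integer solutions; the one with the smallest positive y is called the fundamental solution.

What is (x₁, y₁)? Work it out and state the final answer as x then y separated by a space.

10 1

d=99: √d = [9; 1,18] (ℓ=2, even), read p_1/q_1
a_0=9:  p_0=9·1+0=9,  q_0=9·0+1=1
a_1=1:  p_1=1·9+1=10,  q_1=1·1+0=1
→ (10, 1).  Check: 10²=100, 99·1²=99, difference 1.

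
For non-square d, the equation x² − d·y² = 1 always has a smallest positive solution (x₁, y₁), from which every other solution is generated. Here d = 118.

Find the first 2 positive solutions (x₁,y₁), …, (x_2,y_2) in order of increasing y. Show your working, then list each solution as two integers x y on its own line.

√118 = [10; 1,6,3,2,10,2,3,6,1,20, …], period ℓ=10 (even) → k=9
i=0: a=10 ⇒ p=10, q=1
…
i=8: a=6 ⇒ p=264802, q=24377
i=9: a=1 ⇒ p=306917, q=28254
→ (306917, 28254).  Check: 306917²=94198044889, 118·28254²=94198044888, difference 1.
(x_2, y_2) = (306917·306917 + 118·28254·28254, 306917·28254 + 28254·306917) = (188396089777, 17343265836)

306917 28254
188396089777 17343265836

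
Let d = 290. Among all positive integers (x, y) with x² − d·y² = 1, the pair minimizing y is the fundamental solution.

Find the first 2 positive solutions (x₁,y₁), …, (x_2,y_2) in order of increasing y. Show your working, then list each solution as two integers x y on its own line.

√290 = [17; 34, …], period ℓ=1 (odd) → k=1
k=0  a_k=17  p_k/q_k = 17/1
k=1  a_k=34  p_k/q_k = 579/34
fundamental: x₁=579, y₁=34  (since 335241 − 290·1156 = 1)
k=2:  x_2 = 579·579+290·34·34 = 670481,  y_2 = 579·34+34·579 = 39372

579 34
670481 39372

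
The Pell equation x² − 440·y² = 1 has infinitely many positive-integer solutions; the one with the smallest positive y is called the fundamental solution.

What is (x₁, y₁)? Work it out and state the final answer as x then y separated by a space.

√440 → a₀=20, period (1,40); ℓ=2 even so k=1
i=0: a=20 ⇒ p=20, q=1
i=1: a=1 ⇒ p=21, q=1
fundamental: x₁=21, y₁=1  (since 441 − 440·1 = 1)

21 1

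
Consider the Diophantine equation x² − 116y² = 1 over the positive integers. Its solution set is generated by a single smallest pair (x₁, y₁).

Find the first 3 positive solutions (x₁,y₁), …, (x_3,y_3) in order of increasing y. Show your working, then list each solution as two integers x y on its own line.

√116 = [10; 1,3,2,1,4,1,2,3,1,20, …], period ℓ=10 (even) → k=9
step 0: (10, 1)  from 10·(1,0) + (0,1)
step 1: (11, 1)  from 1·(10,1) + (1,0)
…
step 4: (140, 13)  from 1·(97,9) + (43,4)
step 5: (657, 61)  from 4·(140,13) + (97,9)
…
step 8: (7550, 701)  from 3·(2251,209) + (797,74)
step 9: (9801, 910)  from 1·(7550,701) + (2251,209)
→ (9801, 910).  Check: 9801²=96059601, 116·910²=96059600, difference 1.
k=2:  x_2 = 9801·9801+116·910·910 = 192119201,  y_2 = 9801·910+910·9801 = 17837820
k=3:  x_3 = 9801·192119201+116·910·17837820 = 3765920568201,  y_3 = 9801·17837820+910·192119201 = 349656946730

9801 910
192119201 17837820
3765920568201 349656946730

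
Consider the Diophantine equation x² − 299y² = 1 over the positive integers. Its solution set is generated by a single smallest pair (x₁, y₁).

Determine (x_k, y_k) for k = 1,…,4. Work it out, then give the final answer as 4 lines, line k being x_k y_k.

[17; 3,2,3,34] for √299; ℓ=4 ⇒ convergent index 3
step 0: (17, 1)  from 17·(1,0) + (0,1)
step 1: (52, 3)  from 3·(17,1) + (1,0)
step 2: (121, 7)  from 2·(52,3) + (17,1)
step 3: (415, 24)  from 3·(121,7) + (52,3)
→ (415, 24).  Check: 415²=172225, 299·24²=172224, difference 1.
n=2: (415,24)∘(415,24) = (415·415+299·24·24, 415·24+24·415) = (344449,19920)
n=3: (344449,19920)∘(415,24) = (415·344449+299·24·19920, 415·19920+24·344449) = (285892255,16533576)
n=4: (285892255,16533576)∘(415,24) = (415·285892255+299·24·16533576, 415·16533576+24·285892255) = (237290227201,13722848160)

415 24
344449 19920
285892255 16533576
237290227201 13722848160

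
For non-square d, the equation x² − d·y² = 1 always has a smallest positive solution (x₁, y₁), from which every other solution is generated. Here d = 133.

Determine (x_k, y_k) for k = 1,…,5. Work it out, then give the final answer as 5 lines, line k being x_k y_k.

[11; 1,1,7,5,1,…,1,1,22] for √133; ℓ=16 ⇒ convergent index 15
i=0: a=11 ⇒ p=11, q=1
i=1: a=1 ⇒ p=12, q=1
…
i=3: a=7 ⇒ p=173, q=15
…
i=6: a=1 ⇒ p=1949, q=169
i=7: a=1 ⇒ p=3010, q=261
i=8: a=2 ⇒ p=7969, q=691
…
i=14: a=1 ⇒ p=1378591, q=119539
i=15: a=1 ⇒ p=2588599, q=224460
fundamental: x₁=2588599, y₁=224460  (since 6700844782801 − 133·50382291600 = 1)
(x_2, y_2) = (2588599·2588599 + 133·224460·224460, 2588599·224460 + 224460·2588599) = (13401689565601, 1162073863080)
(x_3, y_3) = (2588599·13401689565601 + 133·224460·1162073863080, 2588599·1162073863080 + 224460·13401689565601) = (69383200415647777399, 6016286479789825380)
(x_4, y_4) = (2588599·69383200415647777399 + 133·224460·6016286479789825380, 2588599·6016286479789825380 + 224460·69383200415647777399) = (359210566425477440164982401, 31147506330593762303822160)
(x_5, y_5) = (2588599·359210566425477440164982401 + 133·224460·31147506330593762303822160, 2588599·31147506330593762303822160 + 224460·359210566425477440164982401) = (1859704226076779569066850908714999, 161256807479731348725343689282300)

2588599 224460
13401689565601 1162073863080
69383200415647777399 6016286479789825380
359210566425477440164982401 31147506330593762303822160
1859704226076779569066850908714999 161256807479731348725343689282300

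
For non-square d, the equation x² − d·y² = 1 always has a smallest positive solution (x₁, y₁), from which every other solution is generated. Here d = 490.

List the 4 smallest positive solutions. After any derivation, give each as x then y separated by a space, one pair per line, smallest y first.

1039681 46968
2161873163521 97663474416
4495316905044313921 203077717488555624
9347391150304592810234881 422272088792340335957472

√490 = [22; 7,2,1,4,4,4,1,2,7,44, …], period ℓ=10 (even) → k=9
a_0=22:  p_0=22·1+0=22,  q_0=22·0+1=1
a_1=7:  p_1=7·22+1=155,  q_1=7·1+0=7
a_2=2:  p_2=2·155+22=332,  q_2=2·7+1=15
…
a_5=4:  p_5=4·2280+487=9607,  q_5=4·103+22=434
a_6=4:  p_6=4·9607+2280=40708,  q_6=4·434+103=1839
a_7=1:  p_7=1·40708+9607=50315,  q_7=1·1839+434=2273
a_8=2:  p_8=2·50315+40708=141338,  q_8=2·2273+1839=6385
a_9=7:  p_9=7·141338+50315=1039681,  q_9=7·6385+2273=46968
fundamental: x₁=1039681, y₁=46968  (since 1080936581761 − 490·2205993024 = 1)
(x_2, y_2) = (1039681·1039681 + 490·46968·46968, 1039681·46968 + 46968·1039681) = (2161873163521, 97663474416)
(x_3, y_3) = (1039681·2161873163521 + 490·46968·97663474416, 1039681·97663474416 + 46968·2161873163521) = (4495316905044313921, 203077717488555624)
(x_4, y_4) = (1039681·4495316905044313921 + 490·46968·203077717488555624, 1039681·203077717488555624 + 46968·4495316905044313921) = (9347391150304592810234881, 422272088792340335957472)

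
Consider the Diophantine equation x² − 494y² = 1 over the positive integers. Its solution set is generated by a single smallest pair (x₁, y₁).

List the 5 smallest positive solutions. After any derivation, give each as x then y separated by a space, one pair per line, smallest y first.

73035 3286
10668222449 479986020
1558307253052395 70111557938114
227621940442695115201 10241195267540325960
33248736838906168224357675 1495931392659503855039086

√494 → a₀=22, period (4,2,2,1,2,1,2,2,4,44); ℓ=10 even so k=9
k=0  a_k=22  p_k/q_k = 22/1
k=1  a_k=4  p_k/q_k = 89/4
…
k=3  a_k=2  p_k/q_k = 489/22
k=4  a_k=1  p_k/q_k = 689/31
k=5  a_k=2  p_k/q_k = 1867/84
k=6  a_k=1  p_k/q_k = 2556/115
…
k=8  a_k=2  p_k/q_k = 16514/743
k=9  a_k=4  p_k/q_k = 73035/3286
(x₁, y₁) = (73035, 3286);  73035² − 494·3286² = 1 ✓
(x_2, y_2) = (73035·73035 + 494·3286·3286, 73035·3286 + 3286·73035) = (10668222449, 479986020)
(x_3, y_3) = (73035·10668222449 + 494·3286·479986020, 73035·479986020 + 3286·10668222449) = (1558307253052395, 70111557938114)
(x_4, y_4) = (73035·1558307253052395 + 494·3286·70111557938114, 73035·70111557938114 + 3286·1558307253052395) = (227621940442695115201, 10241195267540325960)
(x_5, y_5) = (73035·227621940442695115201 + 494·3286·10241195267540325960, 73035·10241195267540325960 + 3286·227621940442695115201) = (33248736838906168224357675, 1495931392659503855039086)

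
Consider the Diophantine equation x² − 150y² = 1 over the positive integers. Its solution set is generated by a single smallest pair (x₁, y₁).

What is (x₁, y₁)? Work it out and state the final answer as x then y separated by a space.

49 4

[12; 4,24] for √150; ℓ=2 ⇒ convergent index 1
step 0: (12, 1)  from 12·(1,0) + (0,1)
step 1: (49, 4)  from 4·(12,1) + (1,0)
→ (49, 4).  Check: 49²=2401, 150·4²=2400, difference 1.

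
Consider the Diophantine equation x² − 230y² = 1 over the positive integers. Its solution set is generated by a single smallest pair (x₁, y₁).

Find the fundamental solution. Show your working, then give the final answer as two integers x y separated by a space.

√230 → a₀=15, period (6,30); ℓ=2 even so k=1
k=0  a_k=15  p_k/q_k = 15/1
k=1  a_k=6  p_k/q_k = 91/6
→ (91, 6).  Check: 91²=8281, 230·6²=8280, difference 1.

91 6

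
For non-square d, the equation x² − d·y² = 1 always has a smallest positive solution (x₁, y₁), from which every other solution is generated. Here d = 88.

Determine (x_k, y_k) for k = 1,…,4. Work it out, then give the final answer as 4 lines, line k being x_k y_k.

197 21
77617 8274
30580901 3259935
12048797377 1284406116

d=88: √d = [9; 2,1,1,1,2,18] (ℓ=6, even), read p_5/q_5
step 0: (9, 1)  from 9·(1,0) + (0,1)
step 1: (19, 2)  from 2·(9,1) + (1,0)
step 2: (28, 3)  from 1·(19,2) + (9,1)
…
step 4: (75, 8)  from 1·(47,5) + (28,3)
step 5: (197, 21)  from 2·(75,8) + (47,5)
fundamental: x₁=197, y₁=21  (since 38809 − 88·441 = 1)
(197+21√88)^2 = 77617 + 8274√88
(197+21√88)^3 = 30580901 + 3259935√88
(197+21√88)^4 = 12048797377 + 1284406116√88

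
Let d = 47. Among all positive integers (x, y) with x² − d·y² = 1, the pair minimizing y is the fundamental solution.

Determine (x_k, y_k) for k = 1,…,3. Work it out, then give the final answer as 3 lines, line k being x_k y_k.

[6; 1,5,1,12] for √47; ℓ=4 ⇒ convergent index 3
a_0=6:  p_0=6·1+0=6,  q_0=6·0+1=1
a_1=1:  p_1=1·6+1=7,  q_1=1·1+0=1
a_2=5:  p_2=5·7+6=41,  q_2=5·1+1=6
a_3=1:  p_3=1·41+7=48,  q_3=1·6+1=7
(x₁, y₁) = (48, 7);  48² − 47·7² = 1 ✓
k=2:  x_2 = 48·48+47·7·7 = 4607,  y_2 = 48·7+7·48 = 672
k=3:  x_3 = 48·4607+47·7·672 = 442224,  y_3 = 48·672+7·4607 = 64505

48 7
4607 672
442224 64505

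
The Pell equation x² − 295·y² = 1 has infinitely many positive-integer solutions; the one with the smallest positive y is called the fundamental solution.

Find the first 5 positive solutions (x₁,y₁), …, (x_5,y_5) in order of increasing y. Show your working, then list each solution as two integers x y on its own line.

[17; 5,1,2,3,2,6,2,3,2,1,5,34] for √295; ℓ=12 ⇒ convergent index 11
i=0: a=17 ⇒ p=17, q=1
…
i=2: a=1 ⇒ p=103, q=6
i=3: a=2 ⇒ p=292, q=17
i=4: a=3 ⇒ p=979, q=57
…
i=7: a=2 ⇒ p=31208, q=1817
…
i=10: a=1 ⇒ p=355517, q=20699
i=11: a=5 ⇒ p=2024999, q=117900
→ (2024999, 117900).  Check: 2024999²=4100620950001, 295·117900²=4100620950000, difference 1.
n=2: (2024999,117900)∘(2024999,117900) = (2024999·2024999+295·117900·117900, 2024999·117900+117900·2024999) = (8201241900001,477494764200)
n=3: (8201241900001,477494764200)∘(2024999,117900) = (2024999·8201241900001+295·117900·477494764200, 2024999·477494764200+117900·8201241900001) = (33215013292518224999,1933852840020353700)
n=4: (33215013292518224999,1933852840020353700)∘(2024999,117900) = (2024999·33215013292518224999+295·117900·1933852840020353700, 2024999·1933852840020353700+117900·33215013292518224999) = (134520737404664024967600001,7832100134376274949528400)
n=5: (134520737404664024967600001,7832100134376274949528400)∘(2024999,117900) = (2024999·134520737404664024967600001+295·117900·7832100134376274949528400, 2024999·7832100134376274949528400+117900·134520737404664024967600001) = (544808717447381276777437550624999,31719989880021710940200100589500)

2024999 117900
8201241900001 477494764200
33215013292518224999 1933852840020353700
134520737404664024967600001 7832100134376274949528400
544808717447381276777437550624999 31719989880021710940200100589500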